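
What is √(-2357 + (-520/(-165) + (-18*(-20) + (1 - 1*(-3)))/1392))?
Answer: I*√958013463/638 ≈ 48.514*I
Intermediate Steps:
√(-2357 + (-520/(-165) + (-18*(-20) + (1 - 1*(-3)))/1392)) = √(-2357 + (-520*(-1/165) + (360 + (1 + 3))*(1/1392))) = √(-2357 + (104/33 + (360 + 4)*(1/1392))) = √(-2357 + (104/33 + 364*(1/1392))) = √(-2357 + (104/33 + 91/348)) = √(-2357 + 4355/1276) = √(-3003177/1276) = I*√958013463/638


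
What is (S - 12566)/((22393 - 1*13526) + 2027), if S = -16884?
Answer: -14725/5447 ≈ -2.7033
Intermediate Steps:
(S - 12566)/((22393 - 1*13526) + 2027) = (-16884 - 12566)/((22393 - 1*13526) + 2027) = -29450/((22393 - 13526) + 2027) = -29450/(8867 + 2027) = -29450/10894 = -29450*1/10894 = -14725/5447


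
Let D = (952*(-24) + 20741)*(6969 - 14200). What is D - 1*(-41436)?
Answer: 15277153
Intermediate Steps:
D = 15235717 (D = (-22848 + 20741)*(-7231) = -2107*(-7231) = 15235717)
D - 1*(-41436) = 15235717 - 1*(-41436) = 15235717 + 41436 = 15277153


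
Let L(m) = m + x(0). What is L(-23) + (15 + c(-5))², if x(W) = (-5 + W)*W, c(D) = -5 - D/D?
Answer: 58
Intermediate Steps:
c(D) = -6 (c(D) = -5 - 1*1 = -5 - 1 = -6)
x(W) = W*(-5 + W)
L(m) = m (L(m) = m + 0*(-5 + 0) = m + 0*(-5) = m + 0 = m)
L(-23) + (15 + c(-5))² = -23 + (15 - 6)² = -23 + 9² = -23 + 81 = 58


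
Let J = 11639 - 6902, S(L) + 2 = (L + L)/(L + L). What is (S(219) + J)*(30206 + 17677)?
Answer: 226773888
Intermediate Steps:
S(L) = -1 (S(L) = -2 + (L + L)/(L + L) = -2 + (2*L)/((2*L)) = -2 + (2*L)*(1/(2*L)) = -2 + 1 = -1)
J = 4737
(S(219) + J)*(30206 + 17677) = (-1 + 4737)*(30206 + 17677) = 4736*47883 = 226773888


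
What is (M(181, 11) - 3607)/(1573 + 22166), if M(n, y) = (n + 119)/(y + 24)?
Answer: -25189/166173 ≈ -0.15158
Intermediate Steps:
M(n, y) = (119 + n)/(24 + y)
(M(181, 11) - 3607)/(1573 + 22166) = ((119 + 181)/(24 + 11) - 3607)/(1573 + 22166) = (300/35 - 3607)/23739 = ((1/35)*300 - 3607)*(1/23739) = (60/7 - 3607)*(1/23739) = -25189/7*1/23739 = -25189/166173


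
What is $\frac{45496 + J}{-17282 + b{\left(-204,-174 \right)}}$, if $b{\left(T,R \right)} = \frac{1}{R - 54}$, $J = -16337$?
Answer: $- \frac{6648252}{3940297} \approx -1.6872$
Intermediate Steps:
$b{\left(T,R \right)} = \frac{1}{-54 + R}$
$\frac{45496 + J}{-17282 + b{\left(-204,-174 \right)}} = \frac{45496 - 16337}{-17282 + \frac{1}{-54 - 174}} = \frac{29159}{-17282 + \frac{1}{-228}} = \frac{29159}{-17282 - \frac{1}{228}} = \frac{29159}{- \frac{3940297}{228}} = 29159 \left(- \frac{228}{3940297}\right) = - \frac{6648252}{3940297}$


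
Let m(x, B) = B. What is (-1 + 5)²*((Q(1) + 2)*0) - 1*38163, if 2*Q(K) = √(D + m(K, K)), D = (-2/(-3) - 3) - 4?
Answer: -38163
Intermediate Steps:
D = -19/3 (D = (-2*(-⅓) - 3) - 4 = (⅔ - 3) - 4 = -7/3 - 4 = -19/3 ≈ -6.3333)
Q(K) = √(-19/3 + K)/2
(-1 + 5)²*((Q(1) + 2)*0) - 1*38163 = (-1 + 5)²*((√(-57 + 9*1)/6 + 2)*0) - 1*38163 = 4²*((√(-57 + 9)/6 + 2)*0) - 38163 = 16*((√(-48)/6 + 2)*0) - 38163 = 16*(((4*I*√3)/6 + 2)*0) - 38163 = 16*((2*I*√3/3 + 2)*0) - 38163 = 16*((2 + 2*I*√3/3)*0) - 38163 = 16*0 - 38163 = 0 - 38163 = -38163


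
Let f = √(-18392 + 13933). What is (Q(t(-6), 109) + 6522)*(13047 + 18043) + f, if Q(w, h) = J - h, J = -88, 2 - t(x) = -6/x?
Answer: 196644250 + 7*I*√91 ≈ 1.9664e+8 + 66.776*I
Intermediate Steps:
t(x) = 2 + 6/x (t(x) = 2 - (-6)/x = 2 + 6/x)
Q(w, h) = -88 - h
f = 7*I*√91 (f = √(-4459) = 7*I*√91 ≈ 66.776*I)
(Q(t(-6), 109) + 6522)*(13047 + 18043) + f = ((-88 - 1*109) + 6522)*(13047 + 18043) + 7*I*√91 = ((-88 - 109) + 6522)*31090 + 7*I*√91 = (-197 + 6522)*31090 + 7*I*√91 = 6325*31090 + 7*I*√91 = 196644250 + 7*I*√91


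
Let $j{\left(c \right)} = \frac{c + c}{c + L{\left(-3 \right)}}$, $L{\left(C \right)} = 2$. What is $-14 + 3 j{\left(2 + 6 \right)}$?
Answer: $- \frac{46}{5} \approx -9.2$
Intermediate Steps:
$j{\left(c \right)} = \frac{2 c}{2 + c}$ ($j{\left(c \right)} = \frac{c + c}{c + 2} = \frac{2 c}{2 + c}$)
$-14 + 3 j{\left(2 + 6 \right)} = -14 + 3 \frac{2 \left(2 + 6\right)}{2 + \left(2 + 6\right)} = -14 + 3 \cdot 2 \cdot 8 \frac{1}{2 + 8} = -14 + 3 \cdot 2 \cdot 8 \cdot \frac{1}{10} = -14 + 3 \cdot \frac{8}{5} = -14 + \frac{24}{5} = - \frac{46}{5}$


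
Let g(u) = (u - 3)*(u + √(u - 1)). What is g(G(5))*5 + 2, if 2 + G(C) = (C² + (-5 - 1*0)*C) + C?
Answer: 2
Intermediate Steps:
G(C) = -2 + C² - 4*C (G(C) = -2 + ((C² + (-5 - 1*0)*C) + C) = -2 + ((C² + (-5 + 0)*C) + C) = -2 + ((C² - 5*C) + C) = -2 + (C² - 4*C) = -2 + C² - 4*C)
g(u) = (-3 + u)*(u + √(-1 + u))
g(G(5))*5 + 2 = ((-2 + 5² - 4*5)² - 3*(-2 + 5² - 4*5) - 3*√(-1 + (-2 + 5² - 4*5)) + (-2 + 5² - 4*5)*√(-1 + (-2 + 5² - 4*5)))*5 + 2 = ((-2 + 25 - 20)² - 3*(-2 + 25 - 20) - 3*√(-1 + (-2 + 25 - 20)) + (-2 + 25 - 20)*√(-1 + (-2 + 25 - 20)))*5 + 2 = (3² - 3*3 - 3*√(-1 + 3) + 3*√(-1 + 3))*5 + 2 = (9 - 9 - 3*√2 + 3*√2)*5 + 2 = 0*5 + 2 = 0 + 2 = 2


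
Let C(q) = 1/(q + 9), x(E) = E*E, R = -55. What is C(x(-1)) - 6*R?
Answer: 3301/10 ≈ 330.10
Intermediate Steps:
x(E) = E²
C(q) = 1/(9 + q)
C(x(-1)) - 6*R = 1/(9 + (-1)²) - 6*(-55) = 1/(9 + 1) + 330 = 1/10 + 330 = ⅒ + 330 = 3301/10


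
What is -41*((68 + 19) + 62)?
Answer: -6109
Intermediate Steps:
-41*((68 + 19) + 62) = -41*(87 + 62) = -41*149 = -6109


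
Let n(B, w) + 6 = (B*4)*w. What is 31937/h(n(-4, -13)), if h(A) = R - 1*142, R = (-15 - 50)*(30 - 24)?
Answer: -31937/532 ≈ -60.032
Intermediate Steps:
n(B, w) = -6 + 4*B*w (n(B, w) = -6 + (B*4)*w = -6 + (4*B)*w = -6 + 4*B*w)
R = -390 (R = -65*6 = -390)
h(A) = -532 (h(A) = -390 - 1*142 = -390 - 142 = -532)
31937/h(n(-4, -13)) = 31937/(-532) = 31937*(-1/532) = -31937/532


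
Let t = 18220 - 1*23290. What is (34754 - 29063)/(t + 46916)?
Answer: 813/5978 ≈ 0.13600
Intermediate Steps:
t = -5070 (t = 18220 - 23290 = -5070)
(34754 - 29063)/(t + 46916) = (34754 - 29063)/(-5070 + 46916) = 5691/41846 = 5691*(1/41846) = 813/5978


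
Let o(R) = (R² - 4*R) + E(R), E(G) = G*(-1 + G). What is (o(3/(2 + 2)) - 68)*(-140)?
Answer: 19775/2 ≈ 9887.5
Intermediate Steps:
o(R) = R² - 4*R + R*(-1 + R) (o(R) = (R² - 4*R) + R*(-1 + R) = R² - 4*R + R*(-1 + R))
(o(3/(2 + 2)) - 68)*(-140) = ((3/(2 + 2))*(-5 + 2*(3/(2 + 2))) - 68)*(-140) = ((3/4)*(-5 + 2*(3/4)) - 68)*(-140) = ((3*(¼))*(-5 + 2*(3*(¼))) - 68)*(-140) = (3*(-5 + 2*(¾))/4 - 68)*(-140) = (3*(-5 + 3/2)/4 - 68)*(-140) = ((¾)*(-7/2) - 68)*(-140) = (-21/8 - 68)*(-140) = -565/8*(-140) = 19775/2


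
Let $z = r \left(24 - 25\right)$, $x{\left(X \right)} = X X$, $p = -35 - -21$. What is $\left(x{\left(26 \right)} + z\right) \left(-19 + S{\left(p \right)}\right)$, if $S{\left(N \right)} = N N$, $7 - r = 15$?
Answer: $121068$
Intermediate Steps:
$r = -8$ ($r = 7 - 15 = -8$)
$p = -14$ ($p = -35 + 21 = -14$)
$S{\left(N \right)} = N^{2}$
$x{\left(X \right)} = X^{2}$
$z = 8$ ($z = - 8 \left(24 - 25\right) = \left(-8\right) \left(-1\right) = 8$)
$\left(x{\left(26 \right)} + z\right) \left(-19 + S{\left(p \right)}\right) = \left(26^{2} + 8\right) \left(-19 + \left(-14\right)^{2}\right) = \left(676 + 8\right) \left(-19 + 196\right) = 684 \cdot 177 = 121068$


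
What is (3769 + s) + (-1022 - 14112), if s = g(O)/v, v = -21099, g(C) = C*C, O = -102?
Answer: -79933513/7033 ≈ -11366.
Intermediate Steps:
g(C) = C²
s = -3468/7033 (s = (-102)²/(-21099) = 10404*(-1/21099) = -3468/7033 ≈ -0.49310)
(3769 + s) + (-1022 - 14112) = (3769 - 3468/7033) + (-1022 - 14112) = 26503909/7033 - 15134 = -79933513/7033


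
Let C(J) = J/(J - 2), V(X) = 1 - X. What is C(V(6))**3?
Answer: 125/343 ≈ 0.36443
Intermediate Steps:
C(J) = J/(-2 + J)
C(V(6))**3 = ((1 - 1*6)/(-2 + (1 - 1*6)))**3 = ((1 - 6)/(-2 + (1 - 6)))**3 = (-5/(-2 - 5))**3 = (-5/(-7))**3 = (-5*(-1/7))**3 = (5/7)**3 = 125/343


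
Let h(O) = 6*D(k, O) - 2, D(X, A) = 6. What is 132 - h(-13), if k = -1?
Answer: 98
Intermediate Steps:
h(O) = 34 (h(O) = 6*6 - 2 = 36 - 2 = 34)
132 - h(-13) = 132 - 1*34 = 132 - 34 = 98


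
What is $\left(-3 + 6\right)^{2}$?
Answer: $9$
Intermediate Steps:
$\left(-3 + 6\right)^{2} = 3^{2} = 9$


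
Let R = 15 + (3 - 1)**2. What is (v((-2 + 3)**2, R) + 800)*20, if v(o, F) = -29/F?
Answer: 303420/19 ≈ 15969.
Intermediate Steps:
R = 19 (R = 15 + 2**2 = 15 + 4 = 19)
(v((-2 + 3)**2, R) + 800)*20 = (-29/19 + 800)*20 = (15171/19)*20 = 303420/19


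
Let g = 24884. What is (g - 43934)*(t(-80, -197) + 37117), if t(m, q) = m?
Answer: -705554850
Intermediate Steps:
(g - 43934)*(t(-80, -197) + 37117) = (24884 - 43934)*(-80 + 37117) = -19050*37037 = -705554850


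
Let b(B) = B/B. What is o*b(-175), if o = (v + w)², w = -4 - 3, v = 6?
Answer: 1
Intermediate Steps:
b(B) = 1
w = -7
o = 1 (o = (6 - 7)² = (-1)² = 1)
o*b(-175) = 1*1 = 1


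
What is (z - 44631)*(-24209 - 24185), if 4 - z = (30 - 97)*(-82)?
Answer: 2425555674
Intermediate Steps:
z = -5490 (z = 4 - (30 - 97)*(-82) = 4 - (-67)*(-82) = 4 - 1*5494 = 4 - 5494 = -5490)
(z - 44631)*(-24209 - 24185) = (-5490 - 44631)*(-24209 - 24185) = -50121*(-48394) = 2425555674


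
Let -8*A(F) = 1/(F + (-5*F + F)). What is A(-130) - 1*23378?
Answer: -72939361/3120 ≈ -23378.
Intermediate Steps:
A(F) = 1/(24*F) (A(F) = -1/(8*(F + (-5*F + F))) = -1/(8*(F - 4*F)) = -(-1/(3*F))/8 = -(-1)/(24*F) = 1/(24*F))
A(-130) - 1*23378 = (1/24)/(-130) - 1*23378 = (1/24)*(-1/130) - 23378 = -1/3120 - 23378 = -72939361/3120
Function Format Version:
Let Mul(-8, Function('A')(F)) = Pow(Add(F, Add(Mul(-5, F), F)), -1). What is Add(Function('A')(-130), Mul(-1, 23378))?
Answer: Rational(-72939361, 3120) ≈ -23378.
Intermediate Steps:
Function('A')(F) = Mul(Rational(1, 24), Pow(F, -1)) (Function('A')(F) = Mul(Rational(-1, 8), Pow(Add(F, Add(Mul(-5, F), F)), -1)) = Mul(Rational(-1, 8), Pow(Add(F, Mul(-4, F)), -1)) = Mul(Rational(-1, 8), Pow(Mul(-3, F), -1)) = Mul(Rational(-1, 8), Mul(Rational(-1, 3), Pow(F, -1))) = Mul(Rational(1, 24), Pow(F, -1)))
Add(Function('A')(-130), Mul(-1, 23378)) = Add(Mul(Rational(1, 24), Pow(-130, -1)), Mul(-1, 23378)) = Add(Mul(Rational(1, 24), Rational(-1, 130)), -23378) = Add(Rational(-1, 3120), -23378) = Rational(-72939361, 3120)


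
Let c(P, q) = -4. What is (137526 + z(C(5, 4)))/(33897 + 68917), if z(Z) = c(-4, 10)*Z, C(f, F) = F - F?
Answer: 68763/51407 ≈ 1.3376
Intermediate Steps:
C(f, F) = 0
z(Z) = -4*Z
(137526 + z(C(5, 4)))/(33897 + 68917) = (137526 - 4*0)/(33897 + 68917) = (137526 + 0)/102814 = 137526*(1/102814) = 68763/51407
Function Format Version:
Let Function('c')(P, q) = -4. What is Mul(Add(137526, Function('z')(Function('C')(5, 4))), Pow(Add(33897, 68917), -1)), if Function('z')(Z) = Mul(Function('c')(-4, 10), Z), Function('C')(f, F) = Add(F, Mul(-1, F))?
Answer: Rational(68763, 51407) ≈ 1.3376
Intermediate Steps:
Function('C')(f, F) = 0
Function('z')(Z) = Mul(-4, Z)
Mul(Add(137526, Function('z')(Function('C')(5, 4))), Pow(Add(33897, 68917), -1)) = Mul(Add(137526, Mul(-4, 0)), Pow(Add(33897, 68917), -1)) = Mul(Add(137526, 0), Pow(102814, -1)) = Mul(137526, Rational(1, 102814)) = Rational(68763, 51407)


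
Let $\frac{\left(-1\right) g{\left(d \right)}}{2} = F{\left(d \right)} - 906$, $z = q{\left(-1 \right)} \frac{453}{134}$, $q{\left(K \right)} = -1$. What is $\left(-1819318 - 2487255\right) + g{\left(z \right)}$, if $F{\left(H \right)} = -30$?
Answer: $-4304701$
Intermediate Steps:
$z = - \frac{453}{134} \approx -3.3806$
$g{\left(d \right)} = 1872$ ($g{\left(d \right)} = - 2 \left(-30 - 906\right) = \left(-2\right) \left(-936\right) = 1872$)
$\left(-1819318 - 2487255\right) + g{\left(z \right)} = \left(-1819318 - 2487255\right) + 1872 = -4306573 + 1872 = -4304701$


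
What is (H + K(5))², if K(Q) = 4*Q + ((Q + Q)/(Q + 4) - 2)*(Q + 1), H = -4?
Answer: 1024/9 ≈ 113.78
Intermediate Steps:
K(Q) = 4*Q + (1 + Q)*(-2 + 2*Q/(4 + Q)) (K(Q) = 4*Q + ((2*Q)/(4 + Q) - 2)*(1 + Q) = 4*Q + (2*Q/(4 + Q) - 2)*(1 + Q) = 4*Q + (-2 + 2*Q/(4 + Q))*(1 + Q) = 4*Q + (1 + Q)*(-2 + 2*Q/(4 + Q)))
(H + K(5))² = (-4 + 4*(-2 + 5² + 2*5)/(4 + 5))² = (-4 + 4*(-2 + 25 + 10)/9)² = (-4 + 4*(⅑)*33)² = (-4 + 44/3)² = (32/3)² = 1024/9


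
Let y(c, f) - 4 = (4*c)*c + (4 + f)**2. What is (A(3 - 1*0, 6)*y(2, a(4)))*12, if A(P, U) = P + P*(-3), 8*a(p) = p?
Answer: -2898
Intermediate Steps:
a(p) = p/8
y(c, f) = 4 + (4 + f)**2 + 4*c**2 (y(c, f) = 4 + ((4*c)*c + (4 + f)**2) = 4 + (4*c**2 + (4 + f)**2) = 4 + ((4 + f)**2 + 4*c**2) = 4 + (4 + f)**2 + 4*c**2)
A(P, U) = -2*P (A(P, U) = P - 3*P = -2*P)
(A(3 - 1*0, 6)*y(2, a(4)))*12 = ((-2*(3 - 1*0))*(4 + (4 + (1/8)*4)**2 + 4*2**2))*12 = ((-2*(3 + 0))*(4 + (4 + 1/2)**2 + 4*4))*12 = ((-2*3)*(4 + (9/2)**2 + 16))*12 = -6*(4 + 81/4 + 16)*12 = -6*161/4*12 = -483/2*12 = -2898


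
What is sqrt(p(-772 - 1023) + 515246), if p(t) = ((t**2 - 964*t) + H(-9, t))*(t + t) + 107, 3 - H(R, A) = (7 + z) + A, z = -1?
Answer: I*sqrt(17785051877) ≈ 1.3336e+5*I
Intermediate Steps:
H(R, A) = -3 - A (H(R, A) = 3 - ((7 - 1) + A) = 3 - (6 + A) = 3 + (-6 - A) = -3 - A)
p(t) = 107 + 2*t*(-3 + t**2 - 965*t) (p(t) = ((t**2 - 964*t) + (-3 - t))*(t + t) + 107 = (-3 + t**2 - 965*t)*(2*t) + 107 = 2*t*(-3 + t**2 - 965*t) + 107 = 107 + 2*t*(-3 + t**2 - 965*t))
sqrt(p(-772 - 1023) + 515246) = sqrt((107 - 1930*(-772 - 1023)**2 - 6*(-772 - 1023) + 2*(-772 - 1023)**3) + 515246) = sqrt((107 - 1930*(-1795)**2 - 6*(-1795) + 2*(-1795)**3) + 515246) = sqrt((107 - 1930*3222025 + 10770 + 2*(-5783534875)) + 515246) = sqrt((107 - 6218508250 + 10770 - 11567069750) + 515246) = sqrt(-17785567123 + 515246) = sqrt(-17785051877) = I*sqrt(17785051877)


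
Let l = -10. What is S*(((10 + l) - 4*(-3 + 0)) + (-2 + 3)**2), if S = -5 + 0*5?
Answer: -65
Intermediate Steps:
S = -5 (S = -5 + 0 = -5)
S*(((10 + l) - 4*(-3 + 0)) + (-2 + 3)**2) = -5*(((10 - 10) - 4*(-3 + 0)) + (-2 + 3)**2) = -5*((0 - 4*(-3)) + 1**2) = -5*((0 + 12) + 1) = -5*(12 + 1) = -5*13 = -65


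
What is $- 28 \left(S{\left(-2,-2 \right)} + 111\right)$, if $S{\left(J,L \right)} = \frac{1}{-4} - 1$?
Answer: $-3073$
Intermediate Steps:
$S{\left(J,L \right)} = - \frac{5}{4}$ ($S{\left(J,L \right)} = - \frac{1}{4} - 1 = - \frac{5}{4}$)
$- 28 \left(S{\left(-2,-2 \right)} + 111\right) = - 28 \left(- \frac{5}{4} + 111\right) = \left(-28\right) \frac{439}{4} = -3073$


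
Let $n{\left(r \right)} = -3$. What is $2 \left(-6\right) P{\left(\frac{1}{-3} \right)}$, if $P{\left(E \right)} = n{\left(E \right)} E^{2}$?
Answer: $4$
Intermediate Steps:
$P{\left(E \right)} = - 3 E^{2}$
$2 \left(-6\right) P{\left(\frac{1}{-3} \right)} = 2 \left(-6\right) \left(- 3 \left(\frac{1}{-3}\right)^{2}\right) = - 12 \left(- 3 \left(- \frac{1}{3}\right)^{2}\right) = - 12 \left(\left(-3\right) \frac{1}{9}\right) = \left(-12\right) \left(- \frac{1}{3}\right) = 4$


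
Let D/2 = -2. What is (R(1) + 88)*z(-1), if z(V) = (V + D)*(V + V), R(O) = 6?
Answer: 940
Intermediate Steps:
D = -4 (D = 2*(-2) = -4)
z(V) = 2*V*(-4 + V) (z(V) = (V - 4)*(V + V) = (-4 + V)*(2*V) = 2*V*(-4 + V))
(R(1) + 88)*z(-1) = (6 + 88)*(2*(-1)*(-4 - 1)) = 94*(2*(-1)*(-5)) = 94*10 = 940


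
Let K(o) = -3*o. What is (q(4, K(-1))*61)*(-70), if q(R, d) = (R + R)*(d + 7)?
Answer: -341600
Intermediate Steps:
q(R, d) = 2*R*(7 + d) (q(R, d) = (2*R)*(7 + d) = 2*R*(7 + d))
(q(4, K(-1))*61)*(-70) = ((2*4*(7 - 3*(-1)))*61)*(-70) = ((2*4*(7 + 3))*61)*(-70) = ((2*4*10)*61)*(-70) = (80*61)*(-70) = 4880*(-70) = -341600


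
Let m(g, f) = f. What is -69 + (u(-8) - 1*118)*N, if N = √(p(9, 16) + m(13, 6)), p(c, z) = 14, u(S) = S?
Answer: -69 - 252*√5 ≈ -632.49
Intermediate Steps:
N = 2*√5 (N = √(14 + 6) = √20 = 2*√5 ≈ 4.4721)
-69 + (u(-8) - 1*118)*N = -69 + (-8 - 1*118)*(2*√5) = -69 + (-8 - 118)*(2*√5) = -69 - 252*√5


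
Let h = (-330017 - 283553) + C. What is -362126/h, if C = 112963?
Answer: 362126/500607 ≈ 0.72337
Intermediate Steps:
h = -500607 (h = (-330017 - 283553) + 112963 = -613570 + 112963 = -500607)
-362126/h = -362126/(-500607) = -362126*(-1/500607) = 362126/500607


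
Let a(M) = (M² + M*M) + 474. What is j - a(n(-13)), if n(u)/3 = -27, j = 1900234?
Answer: 1886638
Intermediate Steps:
n(u) = -81 (n(u) = 3*(-27) = -81)
a(M) = 474 + 2*M² (a(M) = (M² + M²) + 474 = 2*M² + 474 = 474 + 2*M²)
j - a(n(-13)) = 1900234 - (474 + 2*(-81)²) = 1900234 - (474 + 2*6561) = 1900234 - (474 + 13122) = 1900234 - 1*13596 = 1900234 - 13596 = 1886638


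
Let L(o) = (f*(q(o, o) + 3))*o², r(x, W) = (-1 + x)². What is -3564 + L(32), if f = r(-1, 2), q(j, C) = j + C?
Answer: 270868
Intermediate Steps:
q(j, C) = C + j
f = 4 (f = (-1 - 1)² = (-2)² = 4)
L(o) = o²*(12 + 8*o) (L(o) = (4*((o + o) + 3))*o² = (4*(2*o + 3))*o² = (4*(3 + 2*o))*o² = (12 + 8*o)*o² = o²*(12 + 8*o))
-3564 + L(32) = -3564 + 32²*(12 + 8*32) = -3564 + 1024*(12 + 256) = -3564 + 1024*268 = -3564 + 274432 = 270868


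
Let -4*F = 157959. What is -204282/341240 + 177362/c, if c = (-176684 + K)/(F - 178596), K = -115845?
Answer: 6599573012721141/49911297980 ≈ 1.3223e+5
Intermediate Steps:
F = -157959/4 (F = -¼*157959 = -157959/4 ≈ -39490.)
c = 1170116/872343 (c = (-176684 - 115845)/(-157959/4 - 178596) = -292529/(-872343/4) = -292529*(-4/872343) = 1170116/872343 ≈ 1.3413)
-204282/341240 + 177362/c = -204282/341240 + 177362/(1170116/872343) = -204282*1/341240 + 177362*(872343/1170116) = -102141/170620 + 77360249583/585058 = 6599573012721141/49911297980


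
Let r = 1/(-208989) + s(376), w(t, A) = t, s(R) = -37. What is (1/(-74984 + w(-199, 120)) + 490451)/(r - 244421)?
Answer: -2568724031611716/1280342255085743 ≈ -2.0063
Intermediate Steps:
r = -7732594/208989 (r = 1/(-208989) - 37 = -1/208989 - 37 = -7732594/208989 ≈ -37.000)
(1/(-74984 + w(-199, 120)) + 490451)/(r - 244421) = (1/(-74984 - 199) + 490451)/(-7732594/208989 - 244421) = (1/(-75183) + 490451)/(-51089032963/208989) = (-1/75183 + 490451)*(-208989/51089032963) = (36873577532/75183)*(-208989/51089032963) = -2568724031611716/1280342255085743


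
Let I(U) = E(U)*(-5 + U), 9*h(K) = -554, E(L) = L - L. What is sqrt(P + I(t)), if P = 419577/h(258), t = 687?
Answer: 3*I*sqrt(232445658)/554 ≈ 82.56*I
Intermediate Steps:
E(L) = 0
h(K) = -554/9 (h(K) = (1/9)*(-554) = -554/9)
I(U) = 0 (I(U) = 0*(-5 + U) = 0)
P = -3776193/554 (P = 419577/(-554/9) = 419577*(-9/554) = -3776193/554 ≈ -6816.2)
sqrt(P + I(t)) = sqrt(-3776193/554 + 0) = sqrt(-3776193/554) = 3*I*sqrt(232445658)/554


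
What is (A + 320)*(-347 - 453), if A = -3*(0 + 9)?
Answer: -234400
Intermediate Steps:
A = -27 (A = -3*9 = -27)
(A + 320)*(-347 - 453) = (-27 + 320)*(-347 - 453) = 293*(-800) = -234400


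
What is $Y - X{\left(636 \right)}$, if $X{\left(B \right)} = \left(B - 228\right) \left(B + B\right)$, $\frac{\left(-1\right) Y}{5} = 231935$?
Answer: $-1678651$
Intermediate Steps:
$Y = -1159675$ ($Y = \left(-5\right) 231935 = -1159675$)
$X{\left(B \right)} = 2 B \left(-228 + B\right)$ ($X{\left(B \right)} = \left(-228 + B\right) 2 B = 2 B \left(-228 + B\right)$)
$Y - X{\left(636 \right)} = -1159675 - 2 \cdot 636 \left(-228 + 636\right) = -1159675 - 2 \cdot 636 \cdot 408 = -1159675 - 518976 = -1678651$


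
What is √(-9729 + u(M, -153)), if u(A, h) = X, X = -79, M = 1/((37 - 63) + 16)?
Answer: 4*I*√613 ≈ 99.035*I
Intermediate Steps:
M = -⅒ (M = 1/(-26 + 16) = 1/(-10) = -⅒ ≈ -0.10000)
u(A, h) = -79
√(-9729 + u(M, -153)) = √(-9729 - 79) = √(-9808) = 4*I*√613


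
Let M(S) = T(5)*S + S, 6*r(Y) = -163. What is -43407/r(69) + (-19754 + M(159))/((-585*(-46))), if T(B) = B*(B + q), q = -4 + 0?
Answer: 700542982/438633 ≈ 1597.1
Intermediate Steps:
q = -4
r(Y) = -163/6 (r(Y) = (⅙)*(-163) = -163/6)
T(B) = B*(-4 + B) (T(B) = B*(B - 4) = B*(-4 + B))
M(S) = 6*S (M(S) = (5*(-4 + 5))*S + S = (5*1)*S + S = 5*S + S = 6*S)
-43407/r(69) + (-19754 + M(159))/((-585*(-46))) = -43407/(-163/6) + (-19754 + 6*159)/((-585*(-46))) = -43407*(-6/163) + (-19754 + 954)/26910 = 260442/163 - 18800*1/26910 = 260442/163 - 1880/2691 = 700542982/438633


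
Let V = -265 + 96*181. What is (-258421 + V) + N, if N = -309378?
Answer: -550688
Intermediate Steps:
V = 17111 (V = -265 + 17376 = 17111)
(-258421 + V) + N = (-258421 + 17111) - 309378 = -241310 - 309378 = -550688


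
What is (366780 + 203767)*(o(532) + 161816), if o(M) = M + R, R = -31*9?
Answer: 92467981743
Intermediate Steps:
R = -279
o(M) = -279 + M (o(M) = M - 279 = -279 + M)
(366780 + 203767)*(o(532) + 161816) = (366780 + 203767)*((-279 + 532) + 161816) = 570547*(253 + 161816) = 570547*162069 = 92467981743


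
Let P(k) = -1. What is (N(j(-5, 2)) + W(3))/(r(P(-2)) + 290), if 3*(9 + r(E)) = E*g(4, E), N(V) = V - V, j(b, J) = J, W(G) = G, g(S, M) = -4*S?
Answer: 9/859 ≈ 0.010477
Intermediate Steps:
N(V) = 0
r(E) = -9 - 16*E/3 (r(E) = -9 + (E*(-4*4))/3 = -9 + (E*(-16))/3 = -9 + (-16*E)/3 = -9 - 16*E/3)
(N(j(-5, 2)) + W(3))/(r(P(-2)) + 290) = (0 + 3)/((-9 - 16/3*(-1)) + 290) = 3/((-9 + 16/3) + 290) = 3/(-11/3 + 290) = 3/(859/3) = 3*(3/859) = 9/859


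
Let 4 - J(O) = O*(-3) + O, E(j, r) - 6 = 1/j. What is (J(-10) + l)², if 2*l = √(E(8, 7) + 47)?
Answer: 8617/32 - 20*√34 ≈ 152.66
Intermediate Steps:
E(j, r) = 6 + 1/j
J(O) = 4 + 2*O (J(O) = 4 - (O*(-3) + O) = 4 - (-3*O + O) = 4 - (-2)*O = 4 + 2*O)
l = 5*√34/8 (l = √((6 + 1/8) + 47)/2 = √((6 + ⅛) + 47)/2 = √(49/8 + 47)/2 = √(425/8)/2 = (5*√34/4)/2 = 5*√34/8 ≈ 3.6443)
(J(-10) + l)² = ((4 + 2*(-10)) + 5*√34/8)² = ((4 - 20) + 5*√34/8)² = (-16 + 5*√34/8)²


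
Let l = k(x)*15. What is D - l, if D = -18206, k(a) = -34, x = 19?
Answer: -17696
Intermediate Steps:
l = -510 (l = -34*15 = -510)
D - l = -18206 - 1*(-510) = -18206 + 510 = -17696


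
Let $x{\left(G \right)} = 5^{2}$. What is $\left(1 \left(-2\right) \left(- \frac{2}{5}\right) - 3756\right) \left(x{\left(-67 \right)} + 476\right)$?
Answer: $- \frac{9406776}{5} \approx -1.8814 \cdot 10^{6}$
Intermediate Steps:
$x{\left(G \right)} = 25$
$\left(1 \left(-2\right) \left(- \frac{2}{5}\right) - 3756\right) \left(x{\left(-67 \right)} + 476\right) = \left(1 \left(-2\right) \left(- \frac{2}{5}\right) - 3756\right) \left(25 + 476\right) = \left(- 2 \left(\left(-2\right) \frac{1}{5}\right) - 3756\right) 501 = \left(\left(-2\right) \left(- \frac{2}{5}\right) - 3756\right) 501 = \left(\frac{4}{5} - 3756\right) 501 = \left(- \frac{18776}{5}\right) 501 = - \frac{9406776}{5}$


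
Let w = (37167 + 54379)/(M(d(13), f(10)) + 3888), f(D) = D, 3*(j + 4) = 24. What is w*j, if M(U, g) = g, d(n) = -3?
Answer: 183092/1949 ≈ 93.942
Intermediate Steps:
j = 4 (j = -4 + (1/3)*24 = -4 + 8 = 4)
w = 45773/1949 (w = (37167 + 54379)/(10 + 3888) = 91546/3898 = 91546*(1/3898) = 45773/1949 ≈ 23.485)
w*j = (45773/1949)*4 = 183092/1949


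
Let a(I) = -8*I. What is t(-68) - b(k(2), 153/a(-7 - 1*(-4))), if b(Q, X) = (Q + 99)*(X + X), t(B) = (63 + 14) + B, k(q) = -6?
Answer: -4707/4 ≈ -1176.8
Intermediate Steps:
t(B) = 77 + B
b(Q, X) = 2*X*(99 + Q) (b(Q, X) = (99 + Q)*(2*X) = 2*X*(99 + Q))
t(-68) - b(k(2), 153/a(-7 - 1*(-4))) = (77 - 68) - 2*153/((-8*(-7 - 1*(-4))))*(99 - 6) = 9 - 2*153/((-8*(-7 + 4)))*93 = 9 - 2*153/((-8*(-3)))*93 = 9 - 2*153/24*93 = 9 - 2*153*(1/24)*93 = 9 - 2*51*93/8 = 9 - 1*4743/4 = 9 - 4743/4 = -4707/4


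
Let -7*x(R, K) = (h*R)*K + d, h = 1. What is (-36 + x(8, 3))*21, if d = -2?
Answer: -822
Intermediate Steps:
x(R, K) = 2/7 - K*R/7 (x(R, K) = -((1*R)*K - 2)/7 = -(R*K - 2)/7 = -(K*R - 2)/7 = -(-2 + K*R)/7 = 2/7 - K*R/7)
(-36 + x(8, 3))*21 = (-36 + (2/7 - 1/7*3*8))*21 = (-36 + (2/7 - 24/7))*21 = (-36 - 22/7)*21 = -274/7*21 = -822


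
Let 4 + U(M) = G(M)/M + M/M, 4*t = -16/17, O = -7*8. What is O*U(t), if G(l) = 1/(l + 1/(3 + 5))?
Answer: -29848/15 ≈ -1989.9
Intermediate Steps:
O = -56
t = -4/17 (t = (-16/17)/4 = (-16*1/17)/4 = (¼)*(-16/17) = -4/17 ≈ -0.23529)
G(l) = 1/(⅛ + l) (G(l) = 1/(l + 1/8) = 1/(l + ⅛) = 1/(⅛ + l))
U(M) = -3 + 8/(M*(1 + 8*M)) (U(M) = -4 + ((8/(1 + 8*M))/M + M/M) = -4 + (8/(M*(1 + 8*M)) + 1) = -4 + (1 + 8/(M*(1 + 8*M))) = -3 + 8/(M*(1 + 8*M)))
O*U(t) = -56*(-3 + 8/((-4/17)*(1 + 8*(-4/17)))) = -56*(-3 + 8*(-17/4)/(1 - 32/17)) = -56*(-3 + 8*(-17/4)/(-15/17)) = -56*(-3 + 8*(-17/4)*(-17/15)) = -56*(-3 + 578/15) = -56*533/15 = -29848/15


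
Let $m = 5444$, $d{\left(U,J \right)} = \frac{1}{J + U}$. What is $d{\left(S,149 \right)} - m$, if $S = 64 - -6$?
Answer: $- \frac{1192235}{219} \approx -5444.0$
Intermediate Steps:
$S = 70$ ($S = 64 + 6 = 70$)
$d{\left(S,149 \right)} - m = \frac{1}{149 + 70} - 5444 = \frac{1}{219} - 5444 = - \frac{1192235}{219}$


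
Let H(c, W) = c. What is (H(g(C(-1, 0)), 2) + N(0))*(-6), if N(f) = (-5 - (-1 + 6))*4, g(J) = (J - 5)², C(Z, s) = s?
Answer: 90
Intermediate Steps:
g(J) = (-5 + J)²
N(f) = -40 (N(f) = (-5 - 1*5)*4 = (-5 - 5)*4 = -10*4 = -40)
(H(g(C(-1, 0)), 2) + N(0))*(-6) = ((-5 + 0)² - 40)*(-6) = ((-5)² - 40)*(-6) = (25 - 40)*(-6) = -15*(-6) = 90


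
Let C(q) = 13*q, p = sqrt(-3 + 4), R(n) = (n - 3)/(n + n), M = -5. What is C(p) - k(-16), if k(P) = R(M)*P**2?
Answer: -959/5 ≈ -191.80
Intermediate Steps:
R(n) = (-3 + n)/(2*n) (R(n) = (-3 + n)/((2*n)) = (-3 + n)*(1/(2*n)) = (-3 + n)/(2*n))
p = 1 (p = sqrt(1) = 1)
k(P) = 4*P**2/5 (k(P) = ((1/2)*(-3 - 5)/(-5))*P**2 = ((1/2)*(-1/5)*(-8))*P**2 = 4*P**2/5)
C(p) - k(-16) = 13*1 - 4*(-16)**2/5 = 13 - 4*256/5 = 13 - 1*1024/5 = 13 - 1024/5 = -959/5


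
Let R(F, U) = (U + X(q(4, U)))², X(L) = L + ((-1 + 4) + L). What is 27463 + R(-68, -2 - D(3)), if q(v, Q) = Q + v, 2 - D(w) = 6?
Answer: 27752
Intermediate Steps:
D(w) = -4 (D(w) = 2 - 1*6 = 2 - 6 = -4)
X(L) = 3 + 2*L (X(L) = L + (3 + L) = 3 + 2*L)
R(F, U) = (11 + 3*U)² (R(F, U) = (U + (3 + 2*(U + 4)))² = (U + (3 + 2*(4 + U)))² = (U + (3 + (8 + 2*U)))² = (U + (11 + 2*U))² = (11 + 3*U)²)
27463 + R(-68, -2 - D(3)) = 27463 + (11 + 3*(-2 - 1*(-4)))² = 27463 + (11 + 3*(-2 + 4))² = 27463 + (11 + 3*2)² = 27463 + (11 + 6)² = 27463 + 17² = 27463 + 289 = 27752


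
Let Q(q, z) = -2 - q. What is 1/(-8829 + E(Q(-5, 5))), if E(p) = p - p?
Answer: -1/8829 ≈ -0.00011326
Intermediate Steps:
E(p) = 0
1/(-8829 + E(Q(-5, 5))) = 1/(-8829 + 0) = 1/(-8829) = -1/8829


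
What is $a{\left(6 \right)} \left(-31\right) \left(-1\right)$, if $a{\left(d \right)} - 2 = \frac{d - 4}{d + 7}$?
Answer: $\frac{868}{13} \approx 66.769$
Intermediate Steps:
$a{\left(d \right)} = 2 + \frac{-4 + d}{7 + d}$ ($a{\left(d \right)} = 2 + \frac{d - 4}{d + 7} = 2 + \frac{-4 + d}{7 + d}$)
$a{\left(6 \right)} \left(-31\right) \left(-1\right) = \frac{10 + 3 \cdot 6}{7 + 6} \left(-31\right) \left(-1\right) = \frac{10 + 18}{13} \left(-31\right) \left(-1\right) = \frac{1}{13} \cdot 28 \left(-31\right) \left(-1\right) = \frac{28}{13} \left(-31\right) \left(-1\right) = \left(- \frac{868}{13}\right) \left(-1\right) = \frac{868}{13}$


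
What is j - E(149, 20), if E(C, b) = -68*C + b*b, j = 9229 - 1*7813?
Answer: 11148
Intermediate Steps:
j = 1416 (j = 9229 - 7813 = 1416)
E(C, b) = b**2 - 68*C (E(C, b) = -68*C + b**2 = b**2 - 68*C)
j - E(149, 20) = 1416 - (20**2 - 68*149) = 1416 - (400 - 10132) = 1416 - 1*(-9732) = 1416 + 9732 = 11148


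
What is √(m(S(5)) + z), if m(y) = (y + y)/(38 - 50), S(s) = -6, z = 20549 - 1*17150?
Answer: 10*√34 ≈ 58.310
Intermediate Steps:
z = 3399 (z = 20549 - 17150 = 3399)
m(y) = -y/6 (m(y) = (2*y)/(-12) = (2*y)*(-1/12) = -y/6)
√(m(S(5)) + z) = √(-⅙*(-6) + 3399) = √(1 + 3399) = √3400 = 10*√34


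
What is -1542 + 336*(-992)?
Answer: -334854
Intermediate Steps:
-1542 + 336*(-992) = -1542 - 333312 = -334854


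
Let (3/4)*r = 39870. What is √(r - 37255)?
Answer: √15905 ≈ 126.11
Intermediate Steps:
r = 53160 (r = (4/3)*39870 = 53160)
√(r - 37255) = √(53160 - 37255) = √15905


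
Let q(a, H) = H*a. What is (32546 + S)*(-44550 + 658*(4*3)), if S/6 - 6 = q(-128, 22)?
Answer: -574954644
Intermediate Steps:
S = -16860 (S = 36 + 6*(22*(-128)) = 36 + 6*(-2816) = 36 - 16896 = -16860)
(32546 + S)*(-44550 + 658*(4*3)) = (32546 - 16860)*(-44550 + 658*(4*3)) = 15686*(-44550 + 658*12) = 15686*(-44550 + 7896) = 15686*(-36654) = -574954644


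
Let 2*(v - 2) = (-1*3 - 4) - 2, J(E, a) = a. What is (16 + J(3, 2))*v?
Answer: -45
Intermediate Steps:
v = -5/2 (v = 2 + ((-1*3 - 4) - 2)/2 = 2 + ((-3 - 4) - 2)/2 = 2 + (-7 - 2)/2 = 2 + (½)*(-9) = 2 - 9/2 = -5/2 ≈ -2.5000)
(16 + J(3, 2))*v = (16 + 2)*(-5/2) = 18*(-5/2) = -45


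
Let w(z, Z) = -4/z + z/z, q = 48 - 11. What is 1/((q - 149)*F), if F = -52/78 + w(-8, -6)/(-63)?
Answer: 3/232 ≈ 0.012931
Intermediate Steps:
q = 37
w(z, Z) = 1 - 4/z (w(z, Z) = -4/z + 1 = 1 - 4/z)
F = -29/42 (F = -52/78 + ((-4 - 8)/(-8))/(-63) = -52*1/78 - ⅛*(-12)*(-1/63) = -⅔ + (3/2)*(-1/63) = -⅔ - 1/42 = -29/42 ≈ -0.69048)
1/((q - 149)*F) = 1/((37 - 149)*(-29/42)) = 1/(-112*(-29/42)) = 1/(232/3) = 3/232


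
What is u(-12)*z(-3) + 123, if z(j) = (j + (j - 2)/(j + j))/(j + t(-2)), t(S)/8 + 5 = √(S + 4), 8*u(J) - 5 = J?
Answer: 10156871/82608 - 91*√2/10326 ≈ 122.94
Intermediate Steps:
u(J) = 5/8 + J/8
t(S) = -40 + 8*√(4 + S) (t(S) = -40 + 8*√(S + 4) = -40 + 8*√(4 + S))
z(j) = (j + (-2 + j)/(2*j))/(-40 + j + 8*√2) (z(j) = (j + (j - 2)/(j + j))/(j + (-40 + 8*√(4 - 2))) = (j + (-2 + j)/((2*j)))/(j + (-40 + 8*√2)) = (j + (-2 + j)*(1/(2*j)))/(-40 + j + 8*√2) = (j + (-2 + j)/(2*j))/(-40 + j + 8*√2))
u(-12)*z(-3) + 123 = (5/8 + (⅛)*(-12))*((-1 + (-3)² + (½)*(-3))/((-3)*(-40 - 3 + 8*√2))) + 123 = (5/8 - 3/2)*(-(-1 + 9 - 3/2)/(3*(-43 + 8*√2))) + 123 = -(-7)*13/(24*(-43 + 8*√2)*2) + 123 = -(-91)/(48*(-43 + 8*√2)) + 123 = 91/(48*(-43 + 8*√2)) + 123 = 123 + 91/(48*(-43 + 8*√2))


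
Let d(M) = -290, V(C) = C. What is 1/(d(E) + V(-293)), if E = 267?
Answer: -1/583 ≈ -0.0017153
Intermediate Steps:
1/(d(E) + V(-293)) = 1/(-290 - 293) = 1/(-583) = -1/583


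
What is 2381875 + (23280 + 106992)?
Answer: 2512147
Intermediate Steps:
2381875 + (23280 + 106992) = 2381875 + 130272 = 2512147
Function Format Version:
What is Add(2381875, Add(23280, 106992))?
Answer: 2512147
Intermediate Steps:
Add(2381875, Add(23280, 106992)) = Add(2381875, 130272) = 2512147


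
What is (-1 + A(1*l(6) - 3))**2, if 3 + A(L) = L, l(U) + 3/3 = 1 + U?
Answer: 1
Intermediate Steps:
l(U) = U (l(U) = -1 + (1 + U) = U)
A(L) = -3 + L
(-1 + A(1*l(6) - 3))**2 = (-1 + (-3 + (1*6 - 3)))**2 = (-1 + (-3 + (6 - 3)))**2 = (-1 + (-3 + 3))**2 = (-1 + 0)**2 = (-1)**2 = 1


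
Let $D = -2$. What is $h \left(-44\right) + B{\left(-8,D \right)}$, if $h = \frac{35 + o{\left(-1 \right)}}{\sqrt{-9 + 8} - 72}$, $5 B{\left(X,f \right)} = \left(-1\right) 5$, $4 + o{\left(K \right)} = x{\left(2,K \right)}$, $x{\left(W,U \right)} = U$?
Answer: $\frac{17971}{1037} + \frac{264 i}{1037} \approx 17.33 + 0.25458 i$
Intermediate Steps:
$o{\left(K \right)} = -4 + K$
$B{\left(X,f \right)} = -1$ ($B{\left(X,f \right)} = \frac{\left(-1\right) 5}{5} = \frac{1}{5} \left(-5\right) = -1$)
$h = \frac{6 \left(-72 - i\right)}{1037}$ ($h = \frac{35 - 5}{\sqrt{-9 + 8} - 72} = \frac{35 - 5}{\sqrt{-1} - 72} = \frac{30}{i - 72} = \frac{30}{-72 + i} = 30 \frac{-72 - i}{5185} = \frac{6 \left(-72 - i\right)}{1037} \approx -0.41659 - 0.0057859 i$)
$h \left(-44\right) + B{\left(-8,D \right)} = \left(- \frac{432}{1037} - \frac{6 i}{1037}\right) \left(-44\right) - 1 = \left(\frac{19008}{1037} + \frac{264 i}{1037}\right) - 1 = \frac{17971}{1037} + \frac{264 i}{1037}$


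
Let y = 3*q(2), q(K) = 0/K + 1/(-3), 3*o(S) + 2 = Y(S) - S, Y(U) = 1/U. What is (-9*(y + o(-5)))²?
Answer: 9/25 ≈ 0.36000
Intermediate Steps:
o(S) = -⅔ - S/3 + 1/(3*S) (o(S) = -⅔ + (1/S - S)/3 = -⅔ + (-S/3 + 1/(3*S)) = -⅔ - S/3 + 1/(3*S))
q(K) = -⅓ (q(K) = 0 + 1*(-⅓) = 0 - ⅓ = -⅓)
y = -1 (y = 3*(-⅓) = -1)
(-9*(y + o(-5)))² = (-9*(-1 + (⅓)*(1 - 1*(-5)*(2 - 5))/(-5)))² = (-9*(-1 + (⅓)*(-⅕)*(1 - 1*(-5)*(-3))))² = (-9*(-1 + (⅓)*(-⅕)*(1 - 15)))² = (-9*(-1 + (⅓)*(-⅕)*(-14)))² = (-9*(-1 + 14/15))² = (-9*(-1)/15)² = (-3*(-⅕))² = (⅗)² = 9/25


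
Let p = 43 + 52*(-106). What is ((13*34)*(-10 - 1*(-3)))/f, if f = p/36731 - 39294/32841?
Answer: 59241887198/25760561 ≈ 2299.7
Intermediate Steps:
p = -5469 (p = 43 - 5512 = -5469)
f = -180323927/134031419 (f = -5469/36731 - 39294/32841 = -5469*1/36731 - 39294*1/32841 = -5469/36731 - 4366/3649 = -180323927/134031419 ≈ -1.3454)
((13*34)*(-10 - 1*(-3)))/f = ((13*34)*(-10 - 1*(-3)))/(-180323927/134031419) = (442*(-10 + 3))*(-134031419/180323927) = (442*(-7))*(-134031419/180323927) = -3094*(-134031419/180323927) = 59241887198/25760561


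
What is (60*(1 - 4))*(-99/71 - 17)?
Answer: 235080/71 ≈ 3311.0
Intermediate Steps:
(60*(1 - 4))*(-99/71 - 17) = (60*(-3))*(-99*1/71 - 17) = -180*(-99/71 - 17) = -180*(-1306/71) = 235080/71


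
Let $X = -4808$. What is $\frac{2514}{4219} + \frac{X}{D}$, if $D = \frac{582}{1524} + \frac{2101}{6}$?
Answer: $- \frac{7392799386}{563485421} \approx -13.12$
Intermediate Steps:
$D = \frac{133559}{381}$ ($D = 582 \cdot \frac{1}{1524} + 2101 \cdot \frac{1}{6} = \frac{97}{254} + \frac{2101}{6} = \frac{133559}{381} \approx 350.55$)
$\frac{2514}{4219} + \frac{X}{D} = \frac{2514}{4219} - \frac{4808}{\frac{133559}{381}} = 2514 \cdot \frac{1}{4219} - \frac{1831848}{133559} = \frac{2514}{4219} - \frac{1831848}{133559} = - \frac{7392799386}{563485421}$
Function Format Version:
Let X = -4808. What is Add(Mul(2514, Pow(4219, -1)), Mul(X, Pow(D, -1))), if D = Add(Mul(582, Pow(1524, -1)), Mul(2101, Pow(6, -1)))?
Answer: Rational(-7392799386, 563485421) ≈ -13.120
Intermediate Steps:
D = Rational(133559, 381) (D = Add(Mul(582, Rational(1, 1524)), Mul(2101, Rational(1, 6))) = Add(Rational(97, 254), Rational(2101, 6)) = Rational(133559, 381) ≈ 350.55)
Add(Mul(2514, Pow(4219, -1)), Mul(X, Pow(D, -1))) = Add(Mul(2514, Pow(4219, -1)), Mul(-4808, Pow(Rational(133559, 381), -1))) = Add(Mul(2514, Rational(1, 4219)), Mul(-4808, Rational(381, 133559))) = Add(Rational(2514, 4219), Rational(-1831848, 133559)) = Rational(-7392799386, 563485421)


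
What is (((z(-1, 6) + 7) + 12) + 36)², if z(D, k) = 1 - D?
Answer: 3249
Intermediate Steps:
(((z(-1, 6) + 7) + 12) + 36)² = ((((1 - 1*(-1)) + 7) + 12) + 36)² = ((((1 + 1) + 7) + 12) + 36)² = (((2 + 7) + 12) + 36)² = ((9 + 12) + 36)² = (21 + 36)² = 57² = 3249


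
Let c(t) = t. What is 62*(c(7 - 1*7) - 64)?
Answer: -3968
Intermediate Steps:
62*(c(7 - 1*7) - 64) = 62*((7 - 1*7) - 64) = 62*((7 - 7) - 64) = 62*(0 - 64) = 62*(-64) = -3968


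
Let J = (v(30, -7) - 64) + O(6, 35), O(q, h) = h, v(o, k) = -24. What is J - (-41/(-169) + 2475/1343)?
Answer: -12502589/226967 ≈ -55.086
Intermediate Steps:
J = -53 (J = (-24 - 64) + 35 = -88 + 35 = -53)
J - (-41/(-169) + 2475/1343) = -53 - (-41/(-169) + 2475/1343) = -53 - (-41*(-1/169) + 2475*(1/1343)) = -53 - (41/169 + 2475/1343) = -53 - 1*473338/226967 = -53 - 473338/226967 = -12502589/226967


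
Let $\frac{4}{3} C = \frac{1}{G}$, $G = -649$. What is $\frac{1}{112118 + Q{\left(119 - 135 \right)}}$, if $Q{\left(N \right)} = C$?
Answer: $\frac{2596}{291058325} \approx 8.9192 \cdot 10^{-6}$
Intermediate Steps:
$C = - \frac{3}{2596}$ ($C = \frac{3}{4 \left(-649\right)} = \frac{3}{4} \left(- \frac{1}{649}\right) = - \frac{3}{2596} \approx -0.0011556$)
$Q{\left(N \right)} = - \frac{3}{2596}$
$\frac{1}{112118 + Q{\left(119 - 135 \right)}} = \frac{1}{112118 - \frac{3}{2596}} = \frac{1}{\frac{291058325}{2596}} = \frac{2596}{291058325}$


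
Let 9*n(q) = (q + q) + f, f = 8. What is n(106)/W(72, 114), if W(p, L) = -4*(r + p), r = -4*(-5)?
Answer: -55/828 ≈ -0.066425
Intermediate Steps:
r = 20
W(p, L) = -80 - 4*p (W(p, L) = -4*(20 + p) = -80 - 4*p)
n(q) = 8/9 + 2*q/9 (n(q) = ((q + q) + 8)/9 = (2*q + 8)/9 = (8 + 2*q)/9 = 8/9 + 2*q/9)
n(106)/W(72, 114) = (8/9 + (2/9)*106)/(-80 - 4*72) = (8/9 + 212/9)/(-80 - 288) = (220/9)/(-368) = (220/9)*(-1/368) = -55/828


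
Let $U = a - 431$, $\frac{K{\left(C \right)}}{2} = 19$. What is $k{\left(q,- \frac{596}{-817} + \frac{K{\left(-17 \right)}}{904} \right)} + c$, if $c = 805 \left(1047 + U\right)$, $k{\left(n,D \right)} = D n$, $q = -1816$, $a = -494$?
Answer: $\frac{8937494000}{92321} \approx 96809.0$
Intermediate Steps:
$K{\left(C \right)} = 38$ ($K{\left(C \right)} = 2 \cdot 19 = 38$)
$U = -925$ ($U = -494 - 431 = -925$)
$c = 98210$ ($c = 805 \left(1047 - 925\right) = 805 \cdot 122 = 98210$)
$k{\left(q,- \frac{596}{-817} + \frac{K{\left(-17 \right)}}{904} \right)} + c = \left(- \frac{596}{-817} + \frac{38}{904}\right) \left(-1816\right) + 98210 = \left(\left(-596\right) \left(- \frac{1}{817}\right) + 38 \cdot \frac{1}{904}\right) \left(-1816\right) + 98210 = \left(\frac{596}{817} + \frac{19}{452}\right) \left(-1816\right) + 98210 = \frac{284915}{369284} \left(-1816\right) + 98210 = - \frac{129351410}{92321} + 98210 = \frac{8937494000}{92321}$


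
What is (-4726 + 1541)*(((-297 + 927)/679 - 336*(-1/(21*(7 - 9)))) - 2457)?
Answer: 761262775/97 ≈ 7.8481e+6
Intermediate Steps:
(-4726 + 1541)*(((-297 + 927)/679 - 336*(-1/(21*(7 - 9)))) - 2457) = -3185*((630*(1/679) - 336/((-21*(-2)))) - 2457) = -3185*((90/97 - 336/42) - 2457) = -3185*((90/97 - 336*1/42) - 2457) = -3185*((90/97 - 8) - 2457) = -3185*(-686/97 - 2457) = -3185*(-239015/97) = 761262775/97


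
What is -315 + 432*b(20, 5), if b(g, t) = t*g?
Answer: 42885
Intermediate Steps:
b(g, t) = g*t
-315 + 432*b(20, 5) = -315 + 432*(20*5) = -315 + 432*100 = -315 + 43200 = 42885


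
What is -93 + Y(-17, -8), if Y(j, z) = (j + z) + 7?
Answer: -111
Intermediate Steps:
Y(j, z) = 7 + j + z
-93 + Y(-17, -8) = -93 + (7 - 17 - 8) = -93 - 18 = -111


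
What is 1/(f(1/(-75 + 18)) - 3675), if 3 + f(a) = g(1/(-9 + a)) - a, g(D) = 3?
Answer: -57/209474 ≈ -0.00027211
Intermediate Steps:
f(a) = -a (f(a) = -3 + (3 - a) = -a)
1/(f(1/(-75 + 18)) - 3675) = 1/(-1/(-75 + 18) - 3675) = 1/(-1/(-57) - 3675) = 1/(-1*(-1/57) - 3675) = 1/(1/57 - 3675) = 1/(-209474/57) = -57/209474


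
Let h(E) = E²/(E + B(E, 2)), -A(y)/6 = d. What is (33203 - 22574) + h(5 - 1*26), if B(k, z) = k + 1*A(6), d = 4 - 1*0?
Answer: 233691/22 ≈ 10622.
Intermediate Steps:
d = 4 (d = 4 + 0 = 4)
A(y) = -24 (A(y) = -6*4 = -24)
B(k, z) = -24 + k (B(k, z) = k + 1*(-24) = k - 24 = -24 + k)
h(E) = E²/(-24 + 2*E) (h(E) = E²/(E + (-24 + E)) = E²/(-24 + 2*E))
(33203 - 22574) + h(5 - 1*26) = (33203 - 22574) + (5 - 1*26)²/(2*(-12 + (5 - 1*26))) = 10629 + (5 - 26)²/(2*(-12 + (5 - 26))) = 10629 + (½)*(-21)²/(-12 - 21) = 10629 + (½)*441/(-33) = 10629 + (½)*441*(-1/33) = 10629 - 147/22 = 233691/22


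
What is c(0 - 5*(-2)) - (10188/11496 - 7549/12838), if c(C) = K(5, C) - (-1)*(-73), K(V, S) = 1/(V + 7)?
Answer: -2701365935/36896412 ≈ -73.215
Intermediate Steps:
K(V, S) = 1/(7 + V)
c(C) = -875/12 (c(C) = 1/(7 + 5) - (-1)*(-73) = 1/12 - 1*73 = 1/12 - 73 = -875/12)
c(0 - 5*(-2)) - (10188/11496 - 7549/12838) = -875/12 - (10188/11496 - 7549/12838) = -875/12 - (10188*(1/11496) - 7549*1/12838) = -875/12 - (849/958 - 7549/12838) = -875/12 - 1*916880/3074701 = -875/12 - 916880/3074701 = -2701365935/36896412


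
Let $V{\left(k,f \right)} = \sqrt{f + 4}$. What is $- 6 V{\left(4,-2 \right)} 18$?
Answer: $- 108 \sqrt{2} \approx -152.74$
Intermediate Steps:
$V{\left(k,f \right)} = \sqrt{4 + f}$
$- 6 V{\left(4,-2 \right)} 18 = - 6 \sqrt{4 - 2} \cdot 18 = - 6 \sqrt{2} \cdot 18 = - 108 \sqrt{2}$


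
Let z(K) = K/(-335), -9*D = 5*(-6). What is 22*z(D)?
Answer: -44/201 ≈ -0.21891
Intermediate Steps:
D = 10/3 (D = -5*(-6)/9 = -⅑*(-30) = 10/3 ≈ 3.3333)
z(K) = -K/335 (z(K) = K*(-1/335) = -K/335)
22*z(D) = 22*(-1/335*10/3) = 22*(-2/201) = -44/201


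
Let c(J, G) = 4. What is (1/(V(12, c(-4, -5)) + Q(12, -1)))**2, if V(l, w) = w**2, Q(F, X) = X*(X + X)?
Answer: 1/324 ≈ 0.0030864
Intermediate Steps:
Q(F, X) = 2*X**2 (Q(F, X) = X*(2*X) = 2*X**2)
(1/(V(12, c(-4, -5)) + Q(12, -1)))**2 = (1/(4**2 + 2*(-1)**2))**2 = (1/(16 + 2*1))**2 = (1/(16 + 2))**2 = (1/18)**2 = 1/324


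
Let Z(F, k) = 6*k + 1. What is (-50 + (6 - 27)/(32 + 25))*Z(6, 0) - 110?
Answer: -3047/19 ≈ -160.37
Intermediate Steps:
Z(F, k) = 1 + 6*k
(-50 + (6 - 27)/(32 + 25))*Z(6, 0) - 110 = (-50 + (6 - 27)/(32 + 25))*(1 + 6*0) - 110 = (-50 - 21/57)*(1 + 0) - 110 = (-50 - 21*1/57)*1 - 110 = (-50 - 7/19)*1 - 110 = -957/19*1 - 110 = -957/19 - 110 = -3047/19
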